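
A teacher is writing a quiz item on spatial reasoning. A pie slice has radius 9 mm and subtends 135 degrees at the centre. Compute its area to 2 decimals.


Shape: circular sector
Radius r = 9 mm, Angle = 135 degrees
Formula: A = (angle/360) * pi * r^2
r^2 = 81
Fraction of circle = 135/360
A = (135/360) * pi * 81
A = 30.375 * pi
A = 95.43
95.43 mm^2


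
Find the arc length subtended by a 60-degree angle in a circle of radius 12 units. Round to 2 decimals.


Shape: circular arc
Radius r = 12 units, Angle = 60 degrees
Formula: L = (angle/360) * 2 * pi * r
2 * pi * r = 24 * pi
L = (60/360) * 24 * pi
L = 4 * pi
L = 12.57
12.57 units


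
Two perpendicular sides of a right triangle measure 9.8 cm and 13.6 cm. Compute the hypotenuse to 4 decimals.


Shape: right triangle
Legs a = 9.8 cm, b = 13.6 cm
Formula: c = sqrt(a^2 + b^2)
a^2 = 96.04, b^2 = 184.96
a^2 + b^2 = 281
c = sqrt(281)
c = 16.7631
16.7631 cm


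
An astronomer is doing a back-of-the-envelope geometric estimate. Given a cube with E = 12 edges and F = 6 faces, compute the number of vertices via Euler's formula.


Polyhedron: cube
Euler's formula for convex polyhedra: V - E + F = 2
Given: E = 12 edges and F = 6 faces
Solve for V:
V = 2 + E - F = 2 + 12 - 6 = 8
8 vertices


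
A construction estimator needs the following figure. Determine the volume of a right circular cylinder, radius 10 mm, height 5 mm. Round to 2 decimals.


Shape: cylinder
Radius r = 10 mm, Height h = 5 mm
Formula: V = pi * r^2 * h
r^2 = 100
V = pi * 100 * 5
V = 500 * pi
V = 1570.8
1570.8 mm^3


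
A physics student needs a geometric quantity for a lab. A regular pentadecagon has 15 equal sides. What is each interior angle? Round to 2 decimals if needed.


Shape: regular pentadecagon (15 sides)
Formula: interior angle = (n - 2) * 180 / n
(n - 2) = 13
(n - 2) * 180 = 2340
angle = 2340 / 15
angle = 156
156 degrees


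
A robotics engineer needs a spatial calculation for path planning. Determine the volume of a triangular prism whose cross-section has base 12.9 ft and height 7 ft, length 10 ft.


Shape: triangular prism
Triangle base = 12.9 ft, triangle height = 7 ft, prism length L = 10 ft
Formula: V = (1/2 * b * h_tri) * L
Cross-section area = 0.5 * 12.9 * 7 = 45.15
V = 45.15 * 10
V = 451.5
451.5 ft^3


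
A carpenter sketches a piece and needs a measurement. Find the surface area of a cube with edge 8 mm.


Shape: cube
Side s = 8 mm
A cube has 6 square faces.
Formula: SA = 6 * s^2
s^2 = 64
SA = 6 * 64
SA = 384
384 mm^2


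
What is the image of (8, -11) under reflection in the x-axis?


Transformation: reflection
Original point: (8, -11)
Rule for reflection over the x-axis: (x, y) -> (x, -y)
Apply: (8, -11) -> (8, 11)
(8, 11)


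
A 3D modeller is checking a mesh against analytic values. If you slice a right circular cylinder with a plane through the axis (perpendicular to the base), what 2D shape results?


Solid: right circular cylinder
Cutting plane: through the axis (perpendicular to the base)
Visualize the intersection of the plane with the solid's surface.
The boundary of the cut region is a rectangle.
rectangle


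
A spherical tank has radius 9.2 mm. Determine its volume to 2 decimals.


Shape: sphere
Radius r = 9.2 mm
Formula: V = (4/3) * pi * r^3
r^3 = 778.688
(4/3) * 778.688 = 1038.250667
V = 1038.250667 * pi
V = 3261.76
3261.76 mm^3


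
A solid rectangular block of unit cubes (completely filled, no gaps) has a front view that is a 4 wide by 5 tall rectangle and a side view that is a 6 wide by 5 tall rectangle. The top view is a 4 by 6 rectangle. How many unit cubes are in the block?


Orthographic views of a solid rectangular block:
Front view 4 x 5 -> length = 4, height = 5
Side view 6 x 5 -> width = 6, height = 5 (consistent)
Top view 4 x 6 -> confirms length = 4, width = 6
The block is 4 x 6 x 5.
Total unit cubes = 4 * 6 * 5 = 120
120 unit cubes


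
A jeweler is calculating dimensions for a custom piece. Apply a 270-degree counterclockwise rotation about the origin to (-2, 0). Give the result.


Transformation: rotation about the origin
Original point: (-2, 0)
Rule for 270 deg counterclockwise: (x, y) -> (y, -x)
Apply: (-2, 0) -> (0, 2)
(0, 2)


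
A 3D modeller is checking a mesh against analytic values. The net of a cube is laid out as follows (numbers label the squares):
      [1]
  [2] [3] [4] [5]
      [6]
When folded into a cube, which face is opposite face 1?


Net: cross layout. Take square 3 as the base (bottom).
Fold the four squares in the horizontal row up around 3: 2 -> left, 4 -> right, 5 wraps to the top.
Fold 1 and 6 up from 3: 1 -> back, 6 -> front.
Opposite pairs are therefore: (1, 6), (2, 4), (3, 5).
Face 1 is opposite face 6.
face 6


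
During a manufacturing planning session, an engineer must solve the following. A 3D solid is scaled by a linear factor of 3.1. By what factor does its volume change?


Linear scale factor k = 3.1
Rule: under a linear scaling by k, volumes scale by k^3.
k^3 = 3.1 * 3.1 * 3.1
k^3 = 9.61 * 3.1
k^3 = 29.791
Volume scales by a factor of 29.791.
29.791 (dimensionless)


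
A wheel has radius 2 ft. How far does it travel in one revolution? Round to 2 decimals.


Shape: circle
Radius r = 2 ft
Formula: C = 2 * pi * r
C = 2 * pi * 2
C = 4 * pi
C = 12.57
12.57 ft


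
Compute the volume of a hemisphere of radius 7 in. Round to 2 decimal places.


Shape: hemisphere (half of a sphere)
Radius r = 7 in
Formula: V = (1/2) * (4/3) * pi * r^3 = (2/3) * pi * r^3
r^3 = 343
(2/3) * 343 = 228.666667
V = 228.666667 * pi
V = 718.38
718.38 in^3


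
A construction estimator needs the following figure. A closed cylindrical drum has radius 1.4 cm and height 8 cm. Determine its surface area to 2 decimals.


Shape: closed cylinder
Radius r = 1.4 cm, Height h = 8 cm
Formula: SA = 2*pi*r^2 + 2*pi*r*h = 2*pi*r*(r + h)
r + h = 9.4
2 * r * (r + h) = 2 * 1.4 * 9.4 = 26.32
SA = 26.32 * pi
SA = 82.69
82.69 cm^2


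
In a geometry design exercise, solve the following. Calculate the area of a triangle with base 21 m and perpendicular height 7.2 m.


Shape: triangle
Base b = 21 m, Height h = 7.2 m
Formula: A = (1/2) * b * h
A = 0.5 * 21 * 7.2
A = 0.5 * 151.2
A = 75.6
75.6 m^2


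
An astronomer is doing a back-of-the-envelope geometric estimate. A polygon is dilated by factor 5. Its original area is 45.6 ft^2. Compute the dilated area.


Linear scale factor k = 5
Original area = 45.6 ft^2
Rule: under a linear scaling by k, areas scale by k^2.
k^2 = 5^2 = 25
New area = 45.6 * 25
New area = 1140
1140 ft^2


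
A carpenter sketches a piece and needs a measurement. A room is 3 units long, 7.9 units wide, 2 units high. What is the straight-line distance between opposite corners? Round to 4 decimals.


Shape: rectangular box (space diagonal)
l = 3 units, w = 7.9 units, h = 2 units
Visualize: the diagonal of the base, then a right triangle with that diagonal and the height.
Formula: d = sqrt(l^2 + w^2 + h^2)
l^2 + w^2 + h^2 = 9 + 62.41 + 4 = 75.41
d = sqrt(75.41)
d = 8.6839
8.6839 units


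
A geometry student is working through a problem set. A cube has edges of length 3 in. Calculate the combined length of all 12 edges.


Shape: cube
Side s = 3 in
A cube has 12 edges, all equal.
Formula: total edge length = 12 * s
Total = 12 * 3
Total = 36
36 in


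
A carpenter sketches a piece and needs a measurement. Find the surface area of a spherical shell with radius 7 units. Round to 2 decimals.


Shape: sphere
Radius r = 7 units
Formula: SA = 4 * pi * r^2
r^2 = 49
SA = 4 * pi * 49
SA = 196 * pi
SA = 615.75
615.75 units^2


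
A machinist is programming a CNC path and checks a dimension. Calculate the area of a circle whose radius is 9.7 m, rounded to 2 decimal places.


Shape: circle
Radius r = 9.7 m
Formula: A = pi * r^2
r^2 = 9.7^2 = 94.09
A = pi * 94.09
A = 295.59
295.59 m^2


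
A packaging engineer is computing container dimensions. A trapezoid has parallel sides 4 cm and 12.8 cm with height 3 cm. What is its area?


Shape: trapezoid
Parallel sides a = 4 cm, b = 12.8 cm; Height h = 3 cm
Formula: A = (a + b) * h / 2
a + b = 4 + 12.8 = 16.8
A = 16.8 * 3 / 2
A = 50.4 / 2
A = 25.2
25.2 cm^2


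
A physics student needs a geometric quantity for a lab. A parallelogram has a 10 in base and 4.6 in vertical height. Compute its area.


Shape: parallelogram
Base b = 10 in, Height h = 4.6 in
Formula: A = b * h
A = 10 * 4.6
A = 46
46 in^2


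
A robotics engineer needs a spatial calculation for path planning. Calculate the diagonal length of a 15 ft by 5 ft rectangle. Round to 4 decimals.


Shape: rectangle (diagonal via Pythagoras)
Sides: 15 ft and 5 ft
Formula: d = sqrt(l^2 + w^2)
l^2 = 225, w^2 = 25
l^2 + w^2 = 250
d = sqrt(250)
d = 15.8114
15.8114 ft


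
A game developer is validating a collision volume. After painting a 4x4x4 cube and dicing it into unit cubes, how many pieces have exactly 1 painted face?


Large cube: 4 x 4 x 4, cut into unit cubes.
n = 4, so n - 2 = 2
Cubes with 1 painted face lie in the interior of each face.
A cube has 6 faces; each contributes (n - 2)^2 = 4 such cubes.
Count = 6 * 4 = 24
24 unit cubes


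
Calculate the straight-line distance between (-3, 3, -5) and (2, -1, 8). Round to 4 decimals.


3D distance between two points
P1 = (-3, 3, -5), P2 = (2, -1, 8)
Formula: d = sqrt((x2-x1)^2 + (y2-y1)^2 + (z2-z1)^2)
dx = 2 - -3 = 5
dy = -1 - 3 = -4
dz = 8 - -5 = 13
dx^2 + dy^2 + dz^2 = 25 + 16 + 169 = 210
d = sqrt(210)
d = 14.4914
14.4914 units


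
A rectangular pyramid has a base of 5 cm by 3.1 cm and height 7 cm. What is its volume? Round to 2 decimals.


Shape: rectangular pyramid
Base: 5 cm x 3.1 cm, Height h = 7 cm
Formula: V = (1/3) * base_area * h
base_area = 5 * 3.1 = 15.5
base_area * h = 15.5 * 7 = 108.5
V = 108.5 / 3
V = 36.17
36.17 cm^3


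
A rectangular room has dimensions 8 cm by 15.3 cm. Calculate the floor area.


Shape: rectangle
Length l = 8 cm, Width w = 15.3 cm
Formula: A = l * w
A = 8 * 15.3
A = 122.4
122.4 cm^2


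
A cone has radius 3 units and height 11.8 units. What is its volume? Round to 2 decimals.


Shape: cone
Radius r = 3 units, Height h = 11.8 units
Formula: V = (1/3) * pi * r^2 * h
r^2 = 9
pi * r^2 * h = pi * 9 * 11.8 = 106.2 * pi
V = 106.2 * pi / 3
V = 111.21
111.21 units^3


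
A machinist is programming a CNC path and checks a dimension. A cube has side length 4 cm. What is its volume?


Shape: cube
Side s = 4 cm
Formula: V = s^3
V = 4 * 4 * 4
V = 16 * 4
V = 64
64 cm^3


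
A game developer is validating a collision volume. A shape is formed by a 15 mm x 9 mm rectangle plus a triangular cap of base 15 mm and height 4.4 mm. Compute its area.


Composite shape: rectangle + triangle
Rectangle area = 15 * 9 = 135
Triangle area = 0.5 * 15 * 4.4 = 33
Total = 135 + 33
Total = 168
168 mm^2


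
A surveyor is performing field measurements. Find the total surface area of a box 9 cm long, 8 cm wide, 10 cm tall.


Shape: rectangular prism
l = 9 cm, w = 8 cm, h = 10 cm
Formula: SA = 2(lw + lh + wh)
lw = 72, lh = 90, wh = 80
lw + lh + wh = 242
SA = 2 * 242
SA = 484
484 cm^2


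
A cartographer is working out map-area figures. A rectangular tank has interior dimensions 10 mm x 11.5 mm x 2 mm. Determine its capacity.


Shape: rectangular prism
l = 10 mm, w = 11.5 mm, h = 2 mm
Formula: V = l * w * h
V = 10 * 11.5 * 2
V = 115 * 2
V = 230
230 mm^3


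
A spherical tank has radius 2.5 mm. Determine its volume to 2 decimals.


Shape: sphere
Radius r = 2.5 mm
Formula: V = (4/3) * pi * r^3
r^3 = 15.625
(4/3) * 15.625 = 20.833333
V = 20.833333 * pi
V = 65.45
65.45 mm^3


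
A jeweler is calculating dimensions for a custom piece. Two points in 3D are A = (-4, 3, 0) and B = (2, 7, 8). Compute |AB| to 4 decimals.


3D distance between two points
P1 = (-4, 3, 0), P2 = (2, 7, 8)
Formula: d = sqrt((x2-x1)^2 + (y2-y1)^2 + (z2-z1)^2)
dx = 2 - -4 = 6
dy = 7 - 3 = 4
dz = 8 - 0 = 8
dx^2 + dy^2 + dz^2 = 36 + 16 + 64 = 116
d = sqrt(116)
d = 10.7703
10.7703 units


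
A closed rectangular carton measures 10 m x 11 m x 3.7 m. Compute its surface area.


Shape: rectangular prism
l = 10 m, w = 11 m, h = 3.7 m
Formula: SA = 2(lw + lh + wh)
lw = 110, lh = 37, wh = 40.7
lw + lh + wh = 187.7
SA = 2 * 187.7
SA = 375.4
375.4 m^2


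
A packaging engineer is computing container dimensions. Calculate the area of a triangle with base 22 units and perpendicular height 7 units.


Shape: triangle
Base b = 22 units, Height h = 7 units
Formula: A = (1/2) * b * h
A = 0.5 * 22 * 7
A = 0.5 * 154
A = 77
77 units^2


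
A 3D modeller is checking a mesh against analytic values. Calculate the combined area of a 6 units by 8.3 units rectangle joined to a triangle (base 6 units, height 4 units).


Composite shape: rectangle + triangle
Rectangle area = 6 * 8.3 = 49.8
Triangle area = 0.5 * 6 * 4 = 12
Total = 49.8 + 12
Total = 61.8
61.8 units^2


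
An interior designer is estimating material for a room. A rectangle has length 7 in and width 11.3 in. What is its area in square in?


Shape: rectangle
Length l = 7 in, Width w = 11.3 in
Formula: A = l * w
A = 7 * 11.3
A = 79.1
79.1 in^2


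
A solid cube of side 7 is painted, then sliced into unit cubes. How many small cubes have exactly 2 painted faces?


Large cube: 7 x 7 x 7, cut into unit cubes.
n = 7, so n - 2 = 5
Cubes with 2 painted faces lie along the edges, excluding corners.
A cube has 12 edges; each contributes (n - 2) = 5 such cubes.
Count = 12 * 5 = 60
60 unit cubes


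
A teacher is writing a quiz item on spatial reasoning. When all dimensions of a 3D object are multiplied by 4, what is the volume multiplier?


Linear scale factor k = 4
Rule: under a linear scaling by k, volumes scale by k^3.
k^3 = 4 * 4 * 4
k^3 = 16 * 4
k^3 = 64
Volume scales by a factor of 64.
64 (dimensionless)


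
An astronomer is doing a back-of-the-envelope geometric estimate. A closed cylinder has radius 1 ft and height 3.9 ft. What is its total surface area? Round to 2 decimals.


Shape: closed cylinder
Radius r = 1 ft, Height h = 3.9 ft
Formula: SA = 2*pi*r^2 + 2*pi*r*h = 2*pi*r*(r + h)
r + h = 4.9
2 * r * (r + h) = 2 * 1 * 4.9 = 9.8
SA = 9.8 * pi
SA = 30.79
30.79 ft^2


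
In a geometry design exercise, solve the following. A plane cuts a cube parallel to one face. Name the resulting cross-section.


Solid: cube
Cutting plane: parallel to one face
Visualize the intersection of the plane with the solid's surface.
The boundary of the cut region is a square.
square


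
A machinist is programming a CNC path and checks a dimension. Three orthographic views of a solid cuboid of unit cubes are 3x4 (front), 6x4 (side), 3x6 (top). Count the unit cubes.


Orthographic views of a solid rectangular block:
Front view 3 x 4 -> length = 3, height = 4
Side view 6 x 4 -> width = 6, height = 4 (consistent)
Top view 3 x 6 -> confirms length = 3, width = 6
The block is 3 x 6 x 4.
Total unit cubes = 3 * 6 * 4 = 72
72 unit cubes


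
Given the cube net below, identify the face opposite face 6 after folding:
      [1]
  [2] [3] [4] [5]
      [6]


Net: cross layout. Take square 3 as the base (bottom).
Fold the four squares in the horizontal row up around 3: 2 -> left, 4 -> right, 5 wraps to the top.
Fold 1 and 6 up from 3: 1 -> back, 6 -> front.
Opposite pairs are therefore: (1, 6), (2, 4), (3, 5).
Face 6 is opposite face 1.
face 1


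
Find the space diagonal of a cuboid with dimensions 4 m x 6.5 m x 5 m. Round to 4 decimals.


Shape: rectangular box (space diagonal)
l = 4 m, w = 6.5 m, h = 5 m
Visualize: the diagonal of the base, then a right triangle with that diagonal and the height.
Formula: d = sqrt(l^2 + w^2 + h^2)
l^2 + w^2 + h^2 = 16 + 42.25 + 25 = 83.25
d = sqrt(83.25)
d = 9.1241
9.1241 m


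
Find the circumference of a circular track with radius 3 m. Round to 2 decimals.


Shape: circle
Radius r = 3 m
Formula: C = 2 * pi * r
C = 2 * pi * 3
C = 6 * pi
C = 18.85
18.85 m


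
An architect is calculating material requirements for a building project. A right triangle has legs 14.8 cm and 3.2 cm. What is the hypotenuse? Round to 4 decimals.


Shape: right triangle
Legs a = 14.8 cm, b = 3.2 cm
Formula: c = sqrt(a^2 + b^2)
a^2 = 219.04, b^2 = 10.24
a^2 + b^2 = 229.28
c = sqrt(229.28)
c = 15.142
15.142 cm


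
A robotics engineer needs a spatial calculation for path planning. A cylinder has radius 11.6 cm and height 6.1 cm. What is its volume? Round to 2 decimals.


Shape: cylinder
Radius r = 11.6 cm, Height h = 6.1 cm
Formula: V = pi * r^2 * h
r^2 = 134.56
V = pi * 134.56 * 6.1
V = 820.816 * pi
V = 2578.67
2578.67 cm^3


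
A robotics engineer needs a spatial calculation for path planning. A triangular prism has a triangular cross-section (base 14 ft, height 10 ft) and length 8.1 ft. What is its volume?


Shape: triangular prism
Triangle base = 14 ft, triangle height = 10 ft, prism length L = 8.1 ft
Formula: V = (1/2 * b * h_tri) * L
Cross-section area = 0.5 * 14 * 10 = 70
V = 70 * 8.1
V = 567
567 ft^3


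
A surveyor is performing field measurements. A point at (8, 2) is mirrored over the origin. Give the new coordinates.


Transformation: reflection
Original point: (8, 2)
Rule for reflection through the origin: (x, y) -> (-x, -y)
Apply: (8, 2) -> (-8, -2)
(-8, -2)


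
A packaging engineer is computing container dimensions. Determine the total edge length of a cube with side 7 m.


Shape: cube
Side s = 7 m
A cube has 12 edges, all equal.
Formula: total edge length = 12 * s
Total = 12 * 7
Total = 84
84 m


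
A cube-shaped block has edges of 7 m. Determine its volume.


Shape: cube
Side s = 7 m
Formula: V = s^3
V = 7 * 7 * 7
V = 49 * 7
V = 343
343 m^3


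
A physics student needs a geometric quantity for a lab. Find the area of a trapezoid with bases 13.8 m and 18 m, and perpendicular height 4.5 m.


Shape: trapezoid
Parallel sides a = 13.8 m, b = 18 m; Height h = 4.5 m
Formula: A = (a + b) * h / 2
a + b = 13.8 + 18 = 31.8
A = 31.8 * 4.5 / 2
A = 143.1 / 2
A = 71.55
71.55 m^2


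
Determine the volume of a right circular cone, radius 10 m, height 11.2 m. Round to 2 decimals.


Shape: cone
Radius r = 10 m, Height h = 11.2 m
Formula: V = (1/3) * pi * r^2 * h
r^2 = 100
pi * r^2 * h = pi * 100 * 11.2 = 1120 * pi
V = 1120 * pi / 3
V = 1172.86
1172.86 m^3


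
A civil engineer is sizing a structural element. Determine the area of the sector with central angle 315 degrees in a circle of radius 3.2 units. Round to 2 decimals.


Shape: circular sector
Radius r = 3.2 units, Angle = 315 degrees
Formula: A = (angle/360) * pi * r^2
r^2 = 10.24
Fraction of circle = 315/360
A = (315/360) * pi * 10.24
A = 8.96 * pi
A = 28.15
28.15 units^2


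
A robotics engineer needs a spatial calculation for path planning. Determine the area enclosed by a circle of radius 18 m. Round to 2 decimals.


Shape: circle
Radius r = 18 m
Formula: A = pi * r^2
r^2 = 18^2 = 324
A = pi * 324
A = 1017.88
1017.88 m^2


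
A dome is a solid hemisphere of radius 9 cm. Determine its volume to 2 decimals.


Shape: hemisphere (half of a sphere)
Radius r = 9 cm
Formula: V = (1/2) * (4/3) * pi * r^3 = (2/3) * pi * r^3
r^3 = 729
(2/3) * 729 = 486
V = 486 * pi
V = 1526.81
1526.81 cm^3


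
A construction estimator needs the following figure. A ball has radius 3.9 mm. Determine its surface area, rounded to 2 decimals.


Shape: sphere
Radius r = 3.9 mm
Formula: SA = 4 * pi * r^2
r^2 = 15.21
SA = 4 * pi * 15.21
SA = 60.84 * pi
SA = 191.13
191.13 mm^2


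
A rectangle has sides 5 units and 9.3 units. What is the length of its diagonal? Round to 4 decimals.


Shape: rectangle (diagonal via Pythagoras)
Sides: 5 units and 9.3 units
Formula: d = sqrt(l^2 + w^2)
l^2 = 25, w^2 = 86.49
l^2 + w^2 = 111.49
d = sqrt(111.49)
d = 10.5589
10.5589 units


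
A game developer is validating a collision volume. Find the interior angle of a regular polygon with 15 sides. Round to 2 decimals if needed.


Shape: regular pentadecagon (15 sides)
Formula: interior angle = (n - 2) * 180 / n
(n - 2) = 13
(n - 2) * 180 = 2340
angle = 2340 / 15
angle = 156
156 degrees


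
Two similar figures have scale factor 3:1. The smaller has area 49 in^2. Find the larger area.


Linear scale factor k = 3
Original area = 49 in^2
Rule: under a linear scaling by k, areas scale by k^2.
k^2 = 3^2 = 9
New area = 49 * 9
New area = 441
441 in^2


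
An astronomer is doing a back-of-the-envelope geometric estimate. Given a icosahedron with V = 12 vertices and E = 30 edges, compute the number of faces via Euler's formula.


Polyhedron: icosahedron
Euler's formula for convex polyhedra: V - E + F = 2
Given: V = 12 vertices and E = 30 edges
Solve for F:
F = 2 + E - V = 2 + 30 - 12 = 20
20 faces


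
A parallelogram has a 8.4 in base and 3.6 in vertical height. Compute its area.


Shape: parallelogram
Base b = 8.4 in, Height h = 3.6 in
Formula: A = b * h
A = 8.4 * 3.6
A = 30.24
30.24 in^2


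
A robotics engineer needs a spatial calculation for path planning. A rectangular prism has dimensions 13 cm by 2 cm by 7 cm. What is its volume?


Shape: rectangular prism
l = 13 cm, w = 2 cm, h = 7 cm
Formula: V = l * w * h
V = 13 * 2 * 7
V = 26 * 7
V = 182
182 cm^3


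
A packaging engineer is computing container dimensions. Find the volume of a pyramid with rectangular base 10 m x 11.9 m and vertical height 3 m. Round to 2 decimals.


Shape: rectangular pyramid
Base: 10 m x 11.9 m, Height h = 3 m
Formula: V = (1/3) * base_area * h
base_area = 10 * 11.9 = 119
base_area * h = 119 * 3 = 357
V = 357 / 3
V = 119
119 m^3


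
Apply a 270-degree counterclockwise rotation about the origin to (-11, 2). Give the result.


Transformation: rotation about the origin
Original point: (-11, 2)
Rule for 270 deg counterclockwise: (x, y) -> (y, -x)
Apply: (-11, 2) -> (2, 11)
(2, 11)


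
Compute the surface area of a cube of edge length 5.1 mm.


Shape: cube
Side s = 5.1 mm
A cube has 6 square faces.
Formula: SA = 6 * s^2
s^2 = 26.01
SA = 6 * 26.01
SA = 156.06
156.06 mm^2


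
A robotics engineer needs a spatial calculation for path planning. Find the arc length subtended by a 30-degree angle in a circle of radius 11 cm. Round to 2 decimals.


Shape: circular arc
Radius r = 11 cm, Angle = 30 degrees
Formula: L = (angle/360) * 2 * pi * r
2 * pi * r = 22 * pi
L = (30/360) * 22 * pi
L = 1.833333 * pi
L = 5.76
5.76 cm


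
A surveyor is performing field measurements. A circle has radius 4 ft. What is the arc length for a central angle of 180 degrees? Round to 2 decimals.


Shape: circular arc
Radius r = 4 ft, Angle = 180 degrees
Formula: L = (angle/360) * 2 * pi * r
2 * pi * r = 8 * pi
L = (180/360) * 8 * pi
L = 4 * pi
L = 12.57
12.57 ft


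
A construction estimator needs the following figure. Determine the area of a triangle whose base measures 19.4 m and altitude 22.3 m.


Shape: triangle
Base b = 19.4 m, Height h = 22.3 m
Formula: A = (1/2) * b * h
A = 0.5 * 19.4 * 22.3
A = 0.5 * 432.62
A = 216.31
216.31 m^2


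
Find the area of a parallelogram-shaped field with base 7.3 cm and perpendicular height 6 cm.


Shape: parallelogram
Base b = 7.3 cm, Height h = 6 cm
Formula: A = b * h
A = 7.3 * 6
A = 43.8
43.8 cm^2


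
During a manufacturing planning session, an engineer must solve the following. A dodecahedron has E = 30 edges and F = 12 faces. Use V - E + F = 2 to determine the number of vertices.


Polyhedron: dodecahedron
Euler's formula for convex polyhedra: V - E + F = 2
Given: E = 30 edges and F = 12 faces
Solve for V:
V = 2 + E - F = 2 + 30 - 12 = 20
20 vertices


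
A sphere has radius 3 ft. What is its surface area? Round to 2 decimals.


Shape: sphere
Radius r = 3 ft
Formula: SA = 4 * pi * r^2
r^2 = 9
SA = 4 * pi * 9
SA = 36 * pi
SA = 113.1
113.1 ft^2


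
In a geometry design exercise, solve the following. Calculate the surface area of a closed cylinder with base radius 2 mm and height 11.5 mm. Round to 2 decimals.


Shape: closed cylinder
Radius r = 2 mm, Height h = 11.5 mm
Formula: SA = 2*pi*r^2 + 2*pi*r*h = 2*pi*r*(r + h)
r + h = 13.5
2 * r * (r + h) = 2 * 2 * 13.5 = 54
SA = 54 * pi
SA = 169.65
169.65 mm^2


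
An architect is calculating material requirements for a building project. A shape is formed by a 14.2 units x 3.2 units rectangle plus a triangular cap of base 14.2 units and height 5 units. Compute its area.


Composite shape: rectangle + triangle
Rectangle area = 14.2 * 3.2 = 45.44
Triangle area = 0.5 * 14.2 * 5 = 35.5
Total = 45.44 + 35.5
Total = 80.94
80.94 units^2


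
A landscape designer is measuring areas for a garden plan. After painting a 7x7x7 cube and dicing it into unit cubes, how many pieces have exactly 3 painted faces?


Large cube: 7 x 7 x 7, cut into unit cubes.
Cubes with 3 painted faces are at the corners. A cube always has 8 corners.
Count = 8
8 unit cubes


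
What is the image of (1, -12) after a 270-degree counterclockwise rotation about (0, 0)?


Transformation: rotation about the origin
Original point: (1, -12)
Rule for 270 deg counterclockwise: (x, y) -> (y, -x)
Apply: (1, -12) -> (-12, -1)
(-12, -1)


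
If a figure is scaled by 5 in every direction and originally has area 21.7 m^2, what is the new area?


Linear scale factor k = 5
Original area = 21.7 m^2
Rule: under a linear scaling by k, areas scale by k^2.
k^2 = 5^2 = 25
New area = 21.7 * 25
New area = 542.5
542.5 m^2


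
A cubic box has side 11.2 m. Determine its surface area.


Shape: cube
Side s = 11.2 m
A cube has 6 square faces.
Formula: SA = 6 * s^2
s^2 = 125.44
SA = 6 * 125.44
SA = 752.64
752.64 m^2


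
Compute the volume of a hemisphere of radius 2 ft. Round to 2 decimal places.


Shape: hemisphere (half of a sphere)
Radius r = 2 ft
Formula: V = (1/2) * (4/3) * pi * r^3 = (2/3) * pi * r^3
r^3 = 8
(2/3) * 8 = 5.333333
V = 5.333333 * pi
V = 16.76
16.76 ft^3


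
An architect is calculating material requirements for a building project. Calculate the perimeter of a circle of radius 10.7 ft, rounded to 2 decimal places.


Shape: circle
Radius r = 10.7 ft
Formula: C = 2 * pi * r
C = 2 * pi * 10.7
C = 21.4 * pi
C = 67.23
67.23 ft


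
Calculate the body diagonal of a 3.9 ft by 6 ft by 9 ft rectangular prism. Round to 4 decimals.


Shape: rectangular box (space diagonal)
l = 3.9 ft, w = 6 ft, h = 9 ft
Visualize: the diagonal of the base, then a right triangle with that diagonal and the height.
Formula: d = sqrt(l^2 + w^2 + h^2)
l^2 + w^2 + h^2 = 15.21 + 36 + 81 = 132.21
d = sqrt(132.21)
d = 11.4983
11.4983 ft


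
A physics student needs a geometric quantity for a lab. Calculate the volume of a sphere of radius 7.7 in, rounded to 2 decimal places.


Shape: sphere
Radius r = 7.7 in
Formula: V = (4/3) * pi * r^3
r^3 = 456.533
(4/3) * 456.533 = 608.710667
V = 608.710667 * pi
V = 1912.32
1912.32 in^3


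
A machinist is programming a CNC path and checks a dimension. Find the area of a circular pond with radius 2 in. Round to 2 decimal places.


Shape: circle
Radius r = 2 in
Formula: A = pi * r^2
r^2 = 2^2 = 4
A = pi * 4
A = 12.57
12.57 in^2


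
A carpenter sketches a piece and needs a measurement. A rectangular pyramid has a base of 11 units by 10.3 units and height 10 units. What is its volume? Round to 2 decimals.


Shape: rectangular pyramid
Base: 11 units x 10.3 units, Height h = 10 units
Formula: V = (1/3) * base_area * h
base_area = 11 * 10.3 = 113.3
base_area * h = 113.3 * 10 = 1133
V = 1133 / 3
V = 377.67
377.67 units^3


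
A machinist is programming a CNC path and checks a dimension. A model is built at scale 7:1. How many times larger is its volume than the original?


Linear scale factor k = 7
Rule: under a linear scaling by k, volumes scale by k^3.
k^3 = 7 * 7 * 7
k^3 = 49 * 7
k^3 = 343
Volume scales by a factor of 343.
343 (dimensionless)


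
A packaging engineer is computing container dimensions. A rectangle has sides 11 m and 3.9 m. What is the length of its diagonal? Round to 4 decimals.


Shape: rectangle (diagonal via Pythagoras)
Sides: 11 m and 3.9 m
Formula: d = sqrt(l^2 + w^2)
l^2 = 121, w^2 = 15.21
l^2 + w^2 = 136.21
d = sqrt(136.21)
d = 11.6709
11.6709 m


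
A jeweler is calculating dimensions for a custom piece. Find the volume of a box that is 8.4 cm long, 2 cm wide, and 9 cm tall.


Shape: rectangular prism
l = 8.4 cm, w = 2 cm, h = 9 cm
Formula: V = l * w * h
V = 8.4 * 2 * 9
V = 16.8 * 9
V = 151.2
151.2 cm^3


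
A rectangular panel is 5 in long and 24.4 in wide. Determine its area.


Shape: rectangle
Length l = 5 in, Width w = 24.4 in
Formula: A = l * w
A = 5 * 24.4
A = 122
122 in^2


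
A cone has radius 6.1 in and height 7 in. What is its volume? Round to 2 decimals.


Shape: cone
Radius r = 6.1 in, Height h = 7 in
Formula: V = (1/3) * pi * r^2 * h
r^2 = 37.21
pi * r^2 * h = pi * 37.21 * 7 = 260.47 * pi
V = 260.47 * pi / 3
V = 272.76
272.76 in^3


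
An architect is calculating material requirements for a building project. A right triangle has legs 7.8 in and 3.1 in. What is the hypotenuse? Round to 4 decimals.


Shape: right triangle
Legs a = 7.8 in, b = 3.1 in
Formula: c = sqrt(a^2 + b^2)
a^2 = 60.84, b^2 = 9.61
a^2 + b^2 = 70.45
c = sqrt(70.45)
c = 8.3934
8.3934 in


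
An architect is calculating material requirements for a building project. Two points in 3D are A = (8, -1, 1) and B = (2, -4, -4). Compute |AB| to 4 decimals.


3D distance between two points
P1 = (8, -1, 1), P2 = (2, -4, -4)
Formula: d = sqrt((x2-x1)^2 + (y2-y1)^2 + (z2-z1)^2)
dx = 2 - 8 = -6
dy = -4 - -1 = -3
dz = -4 - 1 = -5
dx^2 + dy^2 + dz^2 = 36 + 9 + 25 = 70
d = sqrt(70)
d = 8.3666
8.3666 units


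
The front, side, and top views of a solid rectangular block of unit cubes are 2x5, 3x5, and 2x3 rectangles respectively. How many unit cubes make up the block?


Orthographic views of a solid rectangular block:
Front view 2 x 5 -> length = 2, height = 5
Side view 3 x 5 -> width = 3, height = 5 (consistent)
Top view 2 x 3 -> confirms length = 2, width = 3
The block is 2 x 3 x 5.
Total unit cubes = 2 * 3 * 5 = 30
30 unit cubes


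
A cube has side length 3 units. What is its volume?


Shape: cube
Side s = 3 units
Formula: V = s^3
V = 3 * 3 * 3
V = 9 * 3
V = 27
27 units^3


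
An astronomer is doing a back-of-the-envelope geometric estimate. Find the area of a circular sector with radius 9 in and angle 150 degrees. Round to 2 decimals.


Shape: circular sector
Radius r = 9 in, Angle = 150 degrees
Formula: A = (angle/360) * pi * r^2
r^2 = 81
Fraction of circle = 150/360
A = (150/360) * pi * 81
A = 33.75 * pi
A = 106.03
106.03 in^2


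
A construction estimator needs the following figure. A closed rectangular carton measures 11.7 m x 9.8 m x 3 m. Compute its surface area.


Shape: rectangular prism
l = 11.7 m, w = 9.8 m, h = 3 m
Formula: SA = 2(lw + lh + wh)
lw = 114.66, lh = 35.1, wh = 29.4
lw + lh + wh = 179.16
SA = 2 * 179.16
SA = 358.32
358.32 m^2


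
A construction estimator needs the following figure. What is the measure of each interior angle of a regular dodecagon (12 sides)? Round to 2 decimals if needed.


Shape: regular dodecagon (12 sides)
Formula: interior angle = (n - 2) * 180 / n
(n - 2) = 10
(n - 2) * 180 = 1800
angle = 1800 / 12
angle = 150
150 degrees


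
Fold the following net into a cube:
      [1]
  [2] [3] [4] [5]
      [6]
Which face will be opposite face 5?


Net: cross layout. Take square 3 as the base (bottom).
Fold the four squares in the horizontal row up around 3: 2 -> left, 4 -> right, 5 wraps to the top.
Fold 1 and 6 up from 3: 1 -> back, 6 -> front.
Opposite pairs are therefore: (1, 6), (2, 4), (3, 5).
Face 5 is opposite face 3.
face 3


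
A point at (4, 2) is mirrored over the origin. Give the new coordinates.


Transformation: reflection
Original point: (4, 2)
Rule for reflection through the origin: (x, y) -> (-x, -y)
Apply: (4, 2) -> (-4, -2)
(-4, -2)


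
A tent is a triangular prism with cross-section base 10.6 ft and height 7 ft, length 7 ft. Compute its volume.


Shape: triangular prism
Triangle base = 10.6 ft, triangle height = 7 ft, prism length L = 7 ft
Formula: V = (1/2 * b * h_tri) * L
Cross-section area = 0.5 * 10.6 * 7 = 37.1
V = 37.1 * 7
V = 259.7
259.7 ft^3


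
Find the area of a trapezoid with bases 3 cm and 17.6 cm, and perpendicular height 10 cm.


Shape: trapezoid
Parallel sides a = 3 cm, b = 17.6 cm; Height h = 10 cm
Formula: A = (a + b) * h / 2
a + b = 3 + 17.6 = 20.6
A = 20.6 * 10 / 2
A = 206 / 2
A = 103
103 cm^2


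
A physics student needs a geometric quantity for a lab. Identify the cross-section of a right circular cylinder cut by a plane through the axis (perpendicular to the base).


Solid: right circular cylinder
Cutting plane: through the axis (perpendicular to the base)
Visualize the intersection of the plane with the solid's surface.
The boundary of the cut region is a rectangle.
rectangle


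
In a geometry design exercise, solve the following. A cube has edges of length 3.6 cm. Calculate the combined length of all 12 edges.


Shape: cube
Side s = 3.6 cm
A cube has 12 edges, all equal.
Formula: total edge length = 12 * s
Total = 12 * 3.6
Total = 43.2
43.2 cm


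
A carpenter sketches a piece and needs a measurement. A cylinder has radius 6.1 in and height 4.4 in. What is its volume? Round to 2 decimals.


Shape: cylinder
Radius r = 6.1 in, Height h = 4.4 in
Formula: V = pi * r^2 * h
r^2 = 37.21
V = pi * 37.21 * 4.4
V = 163.724 * pi
V = 514.35
514.35 in^3


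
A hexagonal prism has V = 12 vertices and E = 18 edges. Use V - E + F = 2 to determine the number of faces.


Polyhedron: hexagonal prism
Euler's formula for convex polyhedra: V - E + F = 2
Given: V = 12 vertices and E = 18 edges
Solve for F:
F = 2 + E - V = 2 + 18 - 12 = 8
8 faces


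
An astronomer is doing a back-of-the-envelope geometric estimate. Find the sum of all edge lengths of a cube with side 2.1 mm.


Shape: cube
Side s = 2.1 mm
A cube has 12 edges, all equal.
Formula: total edge length = 12 * s
Total = 12 * 2.1
Total = 25.2
25.2 mm


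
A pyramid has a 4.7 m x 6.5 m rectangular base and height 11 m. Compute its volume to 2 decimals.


Shape: rectangular pyramid
Base: 4.7 m x 6.5 m, Height h = 11 m
Formula: V = (1/3) * base_area * h
base_area = 4.7 * 6.5 = 30.55
base_area * h = 30.55 * 11 = 336.05
V = 336.05 / 3
V = 112.02
112.02 m^3


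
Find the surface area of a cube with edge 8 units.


Shape: cube
Side s = 8 units
A cube has 6 square faces.
Formula: SA = 6 * s^2
s^2 = 64
SA = 6 * 64
SA = 384
384 units^2


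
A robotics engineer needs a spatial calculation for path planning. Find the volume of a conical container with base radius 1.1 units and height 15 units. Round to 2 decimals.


Shape: cone
Radius r = 1.1 units, Height h = 15 units
Formula: V = (1/3) * pi * r^2 * h
r^2 = 1.21
pi * r^2 * h = pi * 1.21 * 15 = 18.15 * pi
V = 18.15 * pi / 3
V = 19.01
19.01 units^3


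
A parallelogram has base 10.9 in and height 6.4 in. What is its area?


Shape: parallelogram
Base b = 10.9 in, Height h = 6.4 in
Formula: A = b * h
A = 10.9 * 6.4
A = 69.76
69.76 in^2


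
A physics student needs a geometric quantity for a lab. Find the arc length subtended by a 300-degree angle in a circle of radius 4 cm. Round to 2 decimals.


Shape: circular arc
Radius r = 4 cm, Angle = 300 degrees
Formula: L = (angle/360) * 2 * pi * r
2 * pi * r = 8 * pi
L = (300/360) * 8 * pi
L = 6.666667 * pi
L = 20.94
20.94 cm


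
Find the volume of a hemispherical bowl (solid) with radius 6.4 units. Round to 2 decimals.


Shape: hemisphere (half of a sphere)
Radius r = 6.4 units
Formula: V = (1/2) * (4/3) * pi * r^3 = (2/3) * pi * r^3
r^3 = 262.144
(2/3) * 262.144 = 174.762667
V = 174.762667 * pi
V = 549.03
549.03 units^3


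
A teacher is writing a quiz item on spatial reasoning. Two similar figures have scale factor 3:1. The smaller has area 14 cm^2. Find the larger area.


Linear scale factor k = 3
Original area = 14 cm^2
Rule: under a linear scaling by k, areas scale by k^2.
k^2 = 3^2 = 9
New area = 14 * 9
New area = 126
126 cm^2


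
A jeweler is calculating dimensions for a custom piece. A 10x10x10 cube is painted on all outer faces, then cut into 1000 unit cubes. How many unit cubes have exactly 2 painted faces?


Large cube: 10 x 10 x 10, cut into unit cubes.
n = 10, so n - 2 = 8
Cubes with 2 painted faces lie along the edges, excluding corners.
A cube has 12 edges; each contributes (n - 2) = 8 such cubes.
Count = 12 * 8 = 96
96 unit cubes


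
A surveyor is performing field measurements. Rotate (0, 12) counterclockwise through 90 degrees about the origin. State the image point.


Transformation: rotation about the origin
Original point: (0, 12)
Rule for 90 deg counterclockwise: (x, y) -> (-y, x)
Apply: (0, 12) -> (-12, 0)
(-12, 0)


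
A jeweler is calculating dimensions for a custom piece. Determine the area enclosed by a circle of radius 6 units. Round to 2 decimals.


Shape: circle
Radius r = 6 units
Formula: A = pi * r^2
r^2 = 6^2 = 36
A = pi * 36
A = 113.1
113.1 units^2


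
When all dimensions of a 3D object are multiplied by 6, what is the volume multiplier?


Linear scale factor k = 6
Rule: under a linear scaling by k, volumes scale by k^3.
k^3 = 6 * 6 * 6
k^3 = 36 * 6
k^3 = 216
Volume scales by a factor of 216.
216 (dimensionless)


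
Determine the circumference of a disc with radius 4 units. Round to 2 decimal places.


Shape: circle
Radius r = 4 units
Formula: C = 2 * pi * r
C = 2 * pi * 4
C = 8 * pi
C = 25.13
25.13 units


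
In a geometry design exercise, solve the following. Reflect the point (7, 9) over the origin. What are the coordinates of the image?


Transformation: reflection
Original point: (7, 9)
Rule for reflection through the origin: (x, y) -> (-x, -y)
Apply: (7, 9) -> (-7, -9)
(-7, -9)


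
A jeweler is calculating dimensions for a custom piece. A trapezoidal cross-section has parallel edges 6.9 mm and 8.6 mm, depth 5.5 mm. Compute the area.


Shape: trapezoid
Parallel sides a = 6.9 mm, b = 8.6 mm; Height h = 5.5 mm
Formula: A = (a + b) * h / 2
a + b = 6.9 + 8.6 = 15.5
A = 15.5 * 5.5 / 2
A = 85.25 / 2
A = 42.625
42.625 mm^2


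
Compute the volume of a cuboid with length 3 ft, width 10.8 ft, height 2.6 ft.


Shape: rectangular prism
l = 3 ft, w = 10.8 ft, h = 2.6 ft
Formula: V = l * w * h
V = 3 * 10.8 * 2.6
V = 32.4 * 2.6
V = 84.24
84.24 ft^3


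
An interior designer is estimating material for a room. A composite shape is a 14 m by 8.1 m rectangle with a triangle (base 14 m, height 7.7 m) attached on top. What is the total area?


Composite shape: rectangle + triangle
Rectangle area = 14 * 8.1 = 113.4
Triangle area = 0.5 * 14 * 7.7 = 53.9
Total = 113.4 + 53.9
Total = 167.3
167.3 m^2


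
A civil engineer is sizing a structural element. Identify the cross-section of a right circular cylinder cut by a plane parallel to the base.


Solid: right circular cylinder
Cutting plane: parallel to the base
Visualize the intersection of the plane with the solid's surface.
The boundary of the cut region is a circle.
circle


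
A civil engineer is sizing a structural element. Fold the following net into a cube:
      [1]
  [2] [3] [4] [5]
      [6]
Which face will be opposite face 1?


Net: cross layout. Take square 3 as the base (bottom).
Fold the four squares in the horizontal row up around 3: 2 -> left, 4 -> right, 5 wraps to the top.
Fold 1 and 6 up from 3: 1 -> back, 6 -> front.
Opposite pairs are therefore: (1, 6), (2, 4), (3, 5).
Face 1 is opposite face 6.
face 6


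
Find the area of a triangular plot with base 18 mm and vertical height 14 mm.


Shape: triangle
Base b = 18 mm, Height h = 14 mm
Formula: A = (1/2) * b * h
A = 0.5 * 18 * 14
A = 0.5 * 252
A = 126
126 mm^2


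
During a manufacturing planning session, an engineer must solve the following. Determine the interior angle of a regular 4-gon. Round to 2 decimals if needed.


Shape: regular square (4 sides)
Formula: interior angle = (n - 2) * 180 / n
(n - 2) = 2
(n - 2) * 180 = 360
angle = 360 / 4
angle = 90
90 degrees
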